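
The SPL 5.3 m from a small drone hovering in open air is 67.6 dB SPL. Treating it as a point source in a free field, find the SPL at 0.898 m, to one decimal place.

For a point source in a free field, ΔL = −20·log₁₀(d₂/d₁).
ΔL = −20·log₁₀(0.898/5.3) = 15.42 dB, so L₂ = 67.6 + (15.42) = 83.0 dB SPL.

83.0 dB SPL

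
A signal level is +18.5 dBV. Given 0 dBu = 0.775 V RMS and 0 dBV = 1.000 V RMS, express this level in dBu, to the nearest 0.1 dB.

+20.7 dBu

The offset between the scales is 20·log₁₀(0.775/1.000) = −2.214 dB.
So dBu = +18.5 + 2.214 = +20.7 dBu.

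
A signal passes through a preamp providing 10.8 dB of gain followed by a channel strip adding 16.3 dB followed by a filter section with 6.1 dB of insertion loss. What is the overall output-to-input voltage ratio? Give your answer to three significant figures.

11.2

Net gain = 10.8 + 16.3 + (−6.1) = 21.0 dB.
Voltage ratio = 10^(21.0/20) = 11.2.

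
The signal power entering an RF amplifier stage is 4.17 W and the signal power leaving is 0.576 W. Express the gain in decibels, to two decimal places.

-8.60 dB

Power is a power quantity, so gain = 10·log₁₀(P_out/P_in).
10·log₁₀(0.576/4.17) = 10·log₁₀(0.1381) = -8.60 dB.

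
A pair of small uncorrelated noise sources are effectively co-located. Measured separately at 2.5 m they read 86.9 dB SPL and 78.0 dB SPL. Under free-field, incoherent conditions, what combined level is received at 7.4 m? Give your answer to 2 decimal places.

Combined at 2.5 m: 10·log₁₀(10^(86.9/10)+10^(78.0/10)) = 87.426 dB SPL.
Then apply −20·log₁₀(7.4/2.5) = -9.426 dB → 78.00 dB SPL.

78.00 dB SPL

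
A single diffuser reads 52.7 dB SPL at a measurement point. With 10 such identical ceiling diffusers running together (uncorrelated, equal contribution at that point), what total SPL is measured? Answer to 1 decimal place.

10 equal incoherent sources raise the level by 10·log₁₀(10) = 10.00 dB.
L_total = 52.7 + 10.00 = 62.7 dB SPL.

62.7 dB SPL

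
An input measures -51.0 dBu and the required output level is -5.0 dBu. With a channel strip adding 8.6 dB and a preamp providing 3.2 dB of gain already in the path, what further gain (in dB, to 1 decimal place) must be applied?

34.2 dB

The required make-up gain is the shortfall in the dB sum.
G = -5.0 − (-51.0) − 8.6 − 3.2 = 34.2 dB.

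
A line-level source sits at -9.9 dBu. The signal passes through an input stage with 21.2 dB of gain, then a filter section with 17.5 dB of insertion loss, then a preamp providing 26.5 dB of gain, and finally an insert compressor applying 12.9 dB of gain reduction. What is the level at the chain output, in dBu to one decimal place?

Cascaded gains and losses add directly in dB.
-9.9 + 21.2 − 17.5 + 26.5 − 12.9 = +7.4 dBu.

+7.4 dBu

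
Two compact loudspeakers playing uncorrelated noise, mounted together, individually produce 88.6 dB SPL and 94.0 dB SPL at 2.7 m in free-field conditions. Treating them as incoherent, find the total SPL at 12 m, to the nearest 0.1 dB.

82.1 dB SPL

Combined at 2.7 m: 10·log₁₀(10^(88.6/10)+10^(94.0/10)) = 95.10 dB SPL.
Then apply −20·log₁₀(12/2.7) = -12.96 dB → 82.1 dB SPL.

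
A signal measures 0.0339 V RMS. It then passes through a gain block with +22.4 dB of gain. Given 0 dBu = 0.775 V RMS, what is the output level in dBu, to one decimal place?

Input level: 20·log₁₀(0.0339/0.775) = -27.18 dBu.
Output: -27.18 + 22.4 = -4.8 dBu.

-4.8 dBu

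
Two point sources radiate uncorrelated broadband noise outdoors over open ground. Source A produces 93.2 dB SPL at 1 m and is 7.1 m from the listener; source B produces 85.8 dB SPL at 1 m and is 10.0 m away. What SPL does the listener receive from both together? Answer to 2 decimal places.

At the listener: L_A = 93.2 − 20·log₁₀(7.1) = 76.175 dB; L_B = 85.8 − 20·log₁₀(10.0) = 65.800 dB.
Combined: 10·log₁₀(10^(76.175/10)+10^(65.800/10)) = 76.56 dB SPL.

76.56 dB SPL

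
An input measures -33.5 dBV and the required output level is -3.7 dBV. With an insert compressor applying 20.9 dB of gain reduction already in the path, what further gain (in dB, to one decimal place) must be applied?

50.7 dB

The required make-up gain is the shortfall in the dB sum.
G = -3.7 − (-33.5) + 20.9 = 50.7 dB.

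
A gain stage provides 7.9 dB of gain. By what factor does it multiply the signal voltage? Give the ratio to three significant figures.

2.48

Voltage ratio = 10^(dB/20).
10^(7.9/20) = 10^(0.3950) = 2.48.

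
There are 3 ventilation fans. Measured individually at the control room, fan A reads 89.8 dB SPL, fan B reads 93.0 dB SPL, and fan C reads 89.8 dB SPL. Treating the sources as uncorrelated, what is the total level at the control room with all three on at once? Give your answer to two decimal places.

Incoherent sources sum as intensities:
L_total = 10·log₁₀(10^(89.8/10) + 10^(93.0/10) + 10^(89.8/10)) = 10·log₁₀(3905000000) = 95.92 dB SPL.

95.92 dB SPL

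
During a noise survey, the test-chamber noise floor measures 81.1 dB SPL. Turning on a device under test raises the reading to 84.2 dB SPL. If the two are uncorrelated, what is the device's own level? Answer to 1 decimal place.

Background correction is a power subtraction:
L_src = 10·log₁₀(10^(84.2/10) − 10^(81.1/10)) = 10·log₁₀(134200000) = 81.3 dB SPL.

81.3 dB SPL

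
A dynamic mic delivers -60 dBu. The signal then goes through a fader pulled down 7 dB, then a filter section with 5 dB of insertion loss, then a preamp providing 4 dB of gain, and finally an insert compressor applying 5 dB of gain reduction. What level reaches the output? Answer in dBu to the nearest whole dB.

In dB, series stages simply add:
-60 − 7 − 5 + 4 − 5 = -73 dBu.

-73 dBu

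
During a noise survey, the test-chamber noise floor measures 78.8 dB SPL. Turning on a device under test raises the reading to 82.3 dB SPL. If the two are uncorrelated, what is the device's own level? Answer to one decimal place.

Subtract intensities: L_src = 10·log₁₀(10^(L_total/10) − 10^(L_bg/10)).
L_src = 10·log₁₀(10^(82.3/10) − 10^(78.8/10)) = 10·log₁₀(93970000) = 79.7 dB SPL.

79.7 dB SPL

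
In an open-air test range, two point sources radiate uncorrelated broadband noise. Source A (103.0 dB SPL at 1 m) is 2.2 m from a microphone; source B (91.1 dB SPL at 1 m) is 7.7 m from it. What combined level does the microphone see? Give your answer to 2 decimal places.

96.17 dB SPL

At the listener: L_A = 103.0 − 20·log₁₀(2.2) = 96.152 dB; L_B = 91.1 − 20·log₁₀(7.7) = 73.370 dB.
Combined: 10·log₁₀(10^(96.152/10)+10^(73.370/10)) = 96.17 dB SPL.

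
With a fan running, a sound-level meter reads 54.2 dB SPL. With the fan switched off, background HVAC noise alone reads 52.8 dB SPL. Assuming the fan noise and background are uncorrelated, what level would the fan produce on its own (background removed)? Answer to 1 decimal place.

48.6 dB SPL

Subtract intensities: L_src = 10·log₁₀(10^(L_total/10) − 10^(L_bg/10)).
L_src = 10·log₁₀(10^(54.2/10) − 10^(52.8/10)) = 10·log₁₀(72480) = 48.6 dB SPL.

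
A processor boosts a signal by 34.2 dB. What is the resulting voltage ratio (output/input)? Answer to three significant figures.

Voltage ratio = 10^(dB/20).
10^(34.2/20) = 10^(1.710) = 51.3.

51.3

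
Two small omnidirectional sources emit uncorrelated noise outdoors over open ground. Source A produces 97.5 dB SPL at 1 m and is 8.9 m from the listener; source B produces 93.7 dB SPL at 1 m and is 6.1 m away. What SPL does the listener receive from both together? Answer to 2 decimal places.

At the listener: L_A = 97.5 − 20·log₁₀(8.9) = 78.512 dB; L_B = 93.7 − 20·log₁₀(6.1) = 77.993 dB.
Combined: 10·log₁₀(10^(78.512/10)+10^(77.993/10)) = 81.27 dB SPL.

81.27 dB SPL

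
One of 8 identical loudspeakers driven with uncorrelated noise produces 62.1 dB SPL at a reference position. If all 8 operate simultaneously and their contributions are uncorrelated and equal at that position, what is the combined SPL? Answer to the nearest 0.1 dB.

71.1 dB SPL

8 equal incoherent sources raise the level by 10·log₁₀(8) = 9.03 dB.
L_total = 62.1 + 9.03 = 71.1 dB SPL.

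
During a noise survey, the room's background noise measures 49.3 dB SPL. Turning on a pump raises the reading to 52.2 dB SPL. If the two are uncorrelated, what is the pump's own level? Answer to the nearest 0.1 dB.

49.1 dB SPL

Remove the background by subtracting linear intensities:
L_src = 10·log₁₀(10^(52.2/10) − 10^(49.3/10)) = 10·log₁₀(80840) = 49.1 dB SPL.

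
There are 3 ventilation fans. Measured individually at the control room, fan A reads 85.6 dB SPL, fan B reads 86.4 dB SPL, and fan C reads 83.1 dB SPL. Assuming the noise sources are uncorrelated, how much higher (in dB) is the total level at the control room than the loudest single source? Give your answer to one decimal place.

Add the sources as powers (linear), then convert back to dB:
L_total = 10·log₁₀(10^(85.6/10) + 10^(86.4/10) + 10^(83.1/10)) = 90.02 dB SPL.
Excess over the loudest (86.4 dB): 90.02 − 86.4 = 3.6 dB.

3.6 dB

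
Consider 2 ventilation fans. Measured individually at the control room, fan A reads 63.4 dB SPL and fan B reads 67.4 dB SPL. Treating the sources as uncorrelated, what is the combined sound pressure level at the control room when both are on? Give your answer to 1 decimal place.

68.9 dB SPL

Incoherent sources sum as intensities:
L_total = 10·log₁₀(10^(63.4/10) + 10^(67.4/10)) = 10·log₁₀(7683000) = 68.9 dB SPL.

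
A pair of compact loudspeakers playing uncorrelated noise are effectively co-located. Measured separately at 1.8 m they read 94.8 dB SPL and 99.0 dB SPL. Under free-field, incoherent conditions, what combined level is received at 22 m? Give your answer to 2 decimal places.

78.66 dB SPL

Combined at 1.8 m: 10·log₁₀(10^(94.8/10)+10^(99.0/10)) = 100.399 dB SPL.
Then apply −20·log₁₀(22/1.8) = -21.743 dB → 78.66 dB SPL.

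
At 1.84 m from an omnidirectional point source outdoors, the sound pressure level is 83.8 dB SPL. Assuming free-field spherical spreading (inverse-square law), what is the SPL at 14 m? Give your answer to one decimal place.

Free-field point source: level drops by 20·log₁₀ of the distance ratio.
ΔL = −20·log₁₀(14/1.84) = -17.63 dB, so L₂ = 83.8 + (-17.63) = 66.2 dB SPL.

66.2 dB SPL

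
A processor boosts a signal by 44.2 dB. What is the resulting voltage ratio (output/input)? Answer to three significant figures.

162

Voltage ratio = 10^(dB/20).
10^(44.2/20) = 10^(2.210) = 162.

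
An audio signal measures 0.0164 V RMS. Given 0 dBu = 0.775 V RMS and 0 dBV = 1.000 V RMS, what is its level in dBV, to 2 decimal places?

dBV = 20·log₁₀(V / 1.000 V).
20·log₁₀(0.0164/1.000) = -35.70 dBV.

-35.70 dBV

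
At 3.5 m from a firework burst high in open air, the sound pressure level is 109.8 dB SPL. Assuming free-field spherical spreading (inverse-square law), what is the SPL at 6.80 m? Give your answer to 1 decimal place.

104.0 dB SPL

Free-field point source: level drops by 20·log₁₀ of the distance ratio.
ΔL = −20·log₁₀(6.80/3.5) = -5.77 dB, so L₂ = 109.8 + (-5.77) = 104.0 dB SPL.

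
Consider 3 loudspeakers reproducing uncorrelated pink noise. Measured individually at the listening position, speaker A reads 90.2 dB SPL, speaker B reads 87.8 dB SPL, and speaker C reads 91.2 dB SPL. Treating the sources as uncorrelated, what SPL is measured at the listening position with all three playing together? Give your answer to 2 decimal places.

94.72 dB SPL

Uncorrelated sources add in intensity (power), not in dB.
L_total = 10·log₁₀(10^(90.2/10) + 10^(87.8/10) + 10^(91.2/10)) = 10·log₁₀(2968000000) = 94.72 dB SPL.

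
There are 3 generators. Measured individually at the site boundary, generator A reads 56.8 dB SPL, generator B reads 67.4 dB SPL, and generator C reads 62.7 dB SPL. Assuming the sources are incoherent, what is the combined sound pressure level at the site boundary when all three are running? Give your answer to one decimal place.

68.9 dB SPL

Add the sources as powers (linear), then convert back to dB:
L_total = 10·log₁₀(10^(56.8/10) + 10^(67.4/10) + 10^(62.7/10)) = 10·log₁₀(7836000) = 68.9 dB SPL.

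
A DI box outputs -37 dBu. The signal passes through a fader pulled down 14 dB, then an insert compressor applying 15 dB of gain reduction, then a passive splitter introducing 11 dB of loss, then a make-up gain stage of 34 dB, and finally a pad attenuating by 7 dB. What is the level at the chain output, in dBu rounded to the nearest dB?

-50 dBu

In dB, series stages simply add:
-37 − 14 − 15 − 11 + 34 − 7 = -50 dBu.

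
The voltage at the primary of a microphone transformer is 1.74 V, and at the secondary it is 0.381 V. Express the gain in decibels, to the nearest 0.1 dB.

For a voltage ratio, dB = 20·log₁₀(V₂/V₁).
20·log₁₀(0.381/1.74) = 20·log₁₀(0.2190) = -13.2 dB.

-13.2 dB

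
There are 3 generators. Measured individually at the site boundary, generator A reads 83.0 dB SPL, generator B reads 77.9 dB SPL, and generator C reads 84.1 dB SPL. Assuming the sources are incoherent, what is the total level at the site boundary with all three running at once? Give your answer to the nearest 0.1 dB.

87.1 dB SPL

Add the sources as powers (linear), then convert back to dB:
L_total = 10·log₁₀(10^(83.0/10) + 10^(77.9/10) + 10^(84.1/10)) = 10·log₁₀(518200000) = 87.1 dB SPL.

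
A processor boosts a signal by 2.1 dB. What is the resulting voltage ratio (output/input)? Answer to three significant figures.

Voltage ratio = 10^(dB/20).
10^(2.1/20) = 10^(0.1050) = 1.27.

1.27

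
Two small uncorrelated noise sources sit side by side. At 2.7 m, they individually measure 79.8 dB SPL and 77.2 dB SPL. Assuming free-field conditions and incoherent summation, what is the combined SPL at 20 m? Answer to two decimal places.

64.31 dB SPL

Combined at 2.7 m: 10·log₁₀(10^(79.8/10)+10^(77.2/10)) = 81.702 dB SPL.
Then apply −20·log₁₀(20/2.7) = -17.393 dB → 64.31 dB SPL.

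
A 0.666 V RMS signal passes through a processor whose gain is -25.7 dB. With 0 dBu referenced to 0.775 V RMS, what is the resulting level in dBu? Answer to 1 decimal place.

-27.0 dBu

Input level: 20·log₁₀(0.666/0.775) = -1.32 dBu.
Output: -1.32 − 25.7 = -27.0 dBu.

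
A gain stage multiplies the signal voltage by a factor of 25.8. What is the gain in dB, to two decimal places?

28.23 dB

For a voltage ratio, dB = 20·log₁₀(V₂/V₁).
20·log₁₀(25.8) = 28.23 dB.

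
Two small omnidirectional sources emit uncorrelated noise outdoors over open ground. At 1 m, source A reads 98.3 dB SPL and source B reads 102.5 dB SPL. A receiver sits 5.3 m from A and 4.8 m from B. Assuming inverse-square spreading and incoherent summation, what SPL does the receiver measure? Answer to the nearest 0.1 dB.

90.1 dB SPL

At the listener: L_A = 98.3 − 20·log₁₀(5.3) = 83.81 dB; L_B = 102.5 − 20·log₁₀(4.8) = 88.88 dB.
Combined: 10·log₁₀(10^(83.81/10)+10^(88.88/10)) = 90.1 dB SPL.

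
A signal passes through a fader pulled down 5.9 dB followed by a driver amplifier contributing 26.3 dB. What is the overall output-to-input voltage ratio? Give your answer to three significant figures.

10.5

Net gain = (−5.9) + 26.3 = 20.4 dB.
Voltage ratio = 10^(20.4/20) = 10.5.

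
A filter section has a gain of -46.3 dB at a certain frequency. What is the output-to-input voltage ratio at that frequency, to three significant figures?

0.00484

Voltage ratio = 10^(dB/20).
10^(-46.3/20) = 10^(-2.315) = 0.00484.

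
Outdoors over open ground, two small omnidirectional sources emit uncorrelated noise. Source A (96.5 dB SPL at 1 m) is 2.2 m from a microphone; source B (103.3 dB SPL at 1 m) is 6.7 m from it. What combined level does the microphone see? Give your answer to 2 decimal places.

At the listener: L_A = 96.5 − 20·log₁₀(2.2) = 89.652 dB; L_B = 103.3 − 20·log₁₀(6.7) = 86.779 dB.
Combined: 10·log₁₀(10^(89.652/10)+10^(86.779/10)) = 91.46 dB SPL.

91.46 dB SPL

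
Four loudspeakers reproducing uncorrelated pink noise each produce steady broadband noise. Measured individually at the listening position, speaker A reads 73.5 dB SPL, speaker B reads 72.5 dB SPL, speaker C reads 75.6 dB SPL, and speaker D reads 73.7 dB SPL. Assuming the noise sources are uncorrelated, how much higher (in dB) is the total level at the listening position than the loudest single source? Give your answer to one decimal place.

Add the sources as powers (linear), then convert back to dB:
L_total = 10·log₁₀(10^(73.5/10) + 10^(72.5/10) + 10^(75.6/10) + 10^(73.7/10)) = 80.00 dB SPL.
Excess over the loudest (75.6 dB): 80.00 − 75.6 = 4.4 dB.

4.4 dB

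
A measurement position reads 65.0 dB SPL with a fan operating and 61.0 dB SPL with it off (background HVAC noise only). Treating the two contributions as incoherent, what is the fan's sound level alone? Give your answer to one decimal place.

Subtract intensities: L_src = 10·log₁₀(10^(L_total/10) − 10^(L_bg/10)).
L_src = 10·log₁₀(10^(65.0/10) − 10^(61.0/10)) = 10·log₁₀(1903000) = 62.8 dB SPL.

62.8 dB SPL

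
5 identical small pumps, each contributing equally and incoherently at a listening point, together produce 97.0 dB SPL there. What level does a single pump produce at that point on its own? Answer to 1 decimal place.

5 equal incoherent sources add 10·log₁₀(5) = 6.99 dB over one source.
L_one = 97.0 − 6.99 = 90.0 dB SPL.

90.0 dB SPL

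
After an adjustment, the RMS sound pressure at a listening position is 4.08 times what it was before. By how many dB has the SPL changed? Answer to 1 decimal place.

Sound pressure is an amplitude quantity: ΔL = 20·log₁₀(p₂/p₁).
20·log₁₀(4.08) = 12.2 dB.

12.2 dB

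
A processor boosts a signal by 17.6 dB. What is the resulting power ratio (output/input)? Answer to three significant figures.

Power ratio = 10^(dB/10).
10^(17.6/10) = 10^(1.760) = 57.5.

57.5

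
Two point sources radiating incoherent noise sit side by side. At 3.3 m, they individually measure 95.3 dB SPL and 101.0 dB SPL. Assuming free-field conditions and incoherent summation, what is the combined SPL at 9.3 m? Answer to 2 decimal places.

93.04 dB SPL

Combined at 3.3 m: 10·log₁₀(10^(95.3/10)+10^(101.0/10)) = 102.035 dB SPL.
Then apply −20·log₁₀(9.3/3.3) = -8.999 dB → 93.04 dB SPL.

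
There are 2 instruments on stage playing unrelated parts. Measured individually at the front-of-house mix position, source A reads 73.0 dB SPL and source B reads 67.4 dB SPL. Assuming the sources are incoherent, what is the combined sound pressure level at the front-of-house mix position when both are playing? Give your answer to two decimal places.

74.06 dB SPL

Uncorrelated sources add in intensity (power), not in dB.
L_total = 10·log₁₀(10^(73.0/10) + 10^(67.4/10)) = 10·log₁₀(25450000) = 74.06 dB SPL.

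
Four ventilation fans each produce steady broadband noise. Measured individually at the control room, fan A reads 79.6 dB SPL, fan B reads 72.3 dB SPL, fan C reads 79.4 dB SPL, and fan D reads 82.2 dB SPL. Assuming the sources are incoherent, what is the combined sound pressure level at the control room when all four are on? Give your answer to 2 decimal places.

Incoherent sources sum as intensities:
L_total = 10·log₁₀(10^(79.6/10) + 10^(72.3/10) + 10^(79.4/10) + 10^(82.2/10)) = 10·log₁₀(361200000) = 85.58 dB SPL.

85.58 dB SPL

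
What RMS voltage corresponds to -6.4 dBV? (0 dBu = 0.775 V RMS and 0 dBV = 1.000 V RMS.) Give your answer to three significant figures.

0.479 V

V = 1.000 V × 10^(-6.4/20).
= 1.000 × 0.4786 = 0.479 V.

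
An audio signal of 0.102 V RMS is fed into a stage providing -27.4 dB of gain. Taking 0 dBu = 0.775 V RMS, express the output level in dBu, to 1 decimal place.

-45.0 dBu

Input level: 20·log₁₀(0.102/0.775) = -17.61 dBu.
Output: -17.61 − 27.4 = -45.0 dBu.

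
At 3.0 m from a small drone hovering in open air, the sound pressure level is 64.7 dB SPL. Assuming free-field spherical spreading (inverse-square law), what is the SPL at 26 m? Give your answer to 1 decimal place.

45.9 dB SPL

Inverse-square spreading gives ΔL = −20·log₁₀(d₂/d₁).
ΔL = −20·log₁₀(26/3.0) = -18.76 dB, so L₂ = 64.7 + (-18.76) = 45.9 dB SPL.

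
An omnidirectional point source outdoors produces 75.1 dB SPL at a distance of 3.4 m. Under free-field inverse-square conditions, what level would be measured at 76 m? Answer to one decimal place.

48.1 dB SPL

For a point source in a free field, ΔL = −20·log₁₀(d₂/d₁).
ΔL = −20·log₁₀(76/3.4) = -26.99 dB, so L₂ = 75.1 + (-26.99) = 48.1 dB SPL.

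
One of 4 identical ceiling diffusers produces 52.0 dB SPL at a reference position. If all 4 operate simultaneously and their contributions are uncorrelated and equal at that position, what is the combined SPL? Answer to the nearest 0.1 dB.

4 equal incoherent sources raise the level by 10·log₁₀(4) = 6.02 dB.
L_total = 52.0 + 6.02 = 58.0 dB SPL.

58.0 dB SPL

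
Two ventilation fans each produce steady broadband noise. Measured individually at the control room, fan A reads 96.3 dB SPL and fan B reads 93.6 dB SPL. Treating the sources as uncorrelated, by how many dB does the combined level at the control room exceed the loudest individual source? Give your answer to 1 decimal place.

1.9 dB

Uncorrelated sources add in intensity (power), not in dB.
L_total = 10·log₁₀(10^(96.3/10) + 10^(93.6/10)) = 98.17 dB SPL.
Excess over the loudest (96.3 dB): 98.17 − 96.3 = 1.9 dB.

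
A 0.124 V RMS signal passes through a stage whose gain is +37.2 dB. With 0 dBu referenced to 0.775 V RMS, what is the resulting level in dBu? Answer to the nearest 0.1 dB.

Input level: 20·log₁₀(0.124/0.775) = -15.92 dBu.
Output: -15.92 + 37.2 = +21.3 dBu.

+21.3 dBu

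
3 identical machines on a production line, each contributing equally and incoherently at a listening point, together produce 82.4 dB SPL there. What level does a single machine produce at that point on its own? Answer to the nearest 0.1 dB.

77.6 dB SPL

3 equal incoherent sources add 10·log₁₀(3) = 4.77 dB over one source.
L_one = 82.4 − 4.77 = 77.6 dB SPL.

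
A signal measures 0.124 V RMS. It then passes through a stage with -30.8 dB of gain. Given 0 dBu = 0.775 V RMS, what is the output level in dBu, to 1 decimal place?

-46.7 dBu

Input level: 20·log₁₀(0.124/0.775) = -15.92 dBu.
Output: -15.92 − 30.8 = -46.7 dBu.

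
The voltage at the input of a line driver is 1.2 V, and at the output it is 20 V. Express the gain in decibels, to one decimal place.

For a voltage ratio, dB = 20·log₁₀(V₂/V₁).
20·log₁₀(20/1.2) = 20·log₁₀(16.67) = 24.4 dB.

24.4 dB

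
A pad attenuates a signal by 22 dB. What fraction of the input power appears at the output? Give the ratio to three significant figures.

0.00631

Power ratio = 10^(dB/10).
10^(-22/10) = 10^(-2.200) = 0.00631.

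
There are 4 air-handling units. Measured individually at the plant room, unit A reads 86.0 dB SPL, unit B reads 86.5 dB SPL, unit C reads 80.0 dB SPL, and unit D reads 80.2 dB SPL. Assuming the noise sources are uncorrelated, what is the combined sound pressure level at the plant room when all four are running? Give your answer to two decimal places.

90.21 dB SPL

Uncorrelated sources add in intensity (power), not in dB.
L_total = 10·log₁₀(10^(86.0/10) + 10^(86.5/10) + 10^(80.0/10) + 10^(80.2/10)) = 10·log₁₀(1050000000) = 90.21 dB SPL.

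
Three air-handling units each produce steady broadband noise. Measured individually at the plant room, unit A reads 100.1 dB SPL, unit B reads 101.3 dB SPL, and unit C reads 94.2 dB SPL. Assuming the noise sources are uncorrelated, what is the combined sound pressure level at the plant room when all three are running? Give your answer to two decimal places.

Uncorrelated sources add in intensity (power), not in dB.
L_total = 10·log₁₀(10^(100.1/10) + 10^(101.3/10) + 10^(94.2/10)) = 10·log₁₀(26353000000) = 104.21 dB SPL.

104.21 dB SPL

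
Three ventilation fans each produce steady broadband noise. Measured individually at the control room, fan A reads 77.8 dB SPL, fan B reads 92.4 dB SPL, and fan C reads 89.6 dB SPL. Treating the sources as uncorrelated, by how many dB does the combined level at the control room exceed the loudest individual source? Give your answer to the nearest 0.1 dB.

Add the sources as powers (linear), then convert back to dB:
L_total = 10·log₁₀(10^(77.8/10) + 10^(92.4/10) + 10^(89.6/10)) = 94.33 dB SPL.
Excess over the loudest (92.4 dB): 94.33 − 92.4 = 1.9 dB.

1.9 dB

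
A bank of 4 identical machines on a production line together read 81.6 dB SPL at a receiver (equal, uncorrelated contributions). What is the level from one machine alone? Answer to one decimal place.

75.6 dB SPL

4 equal incoherent sources add 10·log₁₀(4) = 6.02 dB over one source.
L_one = 81.6 − 6.02 = 75.6 dB SPL.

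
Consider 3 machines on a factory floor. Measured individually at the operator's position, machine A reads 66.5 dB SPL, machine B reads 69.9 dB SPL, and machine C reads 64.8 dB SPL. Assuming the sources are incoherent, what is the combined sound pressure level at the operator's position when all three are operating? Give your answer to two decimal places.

72.37 dB SPL

Uncorrelated sources add in intensity (power), not in dB.
L_total = 10·log₁₀(10^(66.5/10) + 10^(69.9/10) + 10^(64.8/10)) = 10·log₁₀(17260000) = 72.37 dB SPL.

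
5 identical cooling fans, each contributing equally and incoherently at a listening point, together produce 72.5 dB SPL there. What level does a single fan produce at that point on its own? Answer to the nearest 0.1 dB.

5 equal incoherent sources add 10·log₁₀(5) = 6.99 dB over one source.
L_one = 72.5 − 6.99 = 65.5 dB SPL.

65.5 dB SPL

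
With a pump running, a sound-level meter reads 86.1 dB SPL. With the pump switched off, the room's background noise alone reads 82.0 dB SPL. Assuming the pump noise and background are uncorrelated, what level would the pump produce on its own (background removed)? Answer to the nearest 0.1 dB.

Remove the background by subtracting linear intensities:
L_src = 10·log₁₀(10^(86.1/10) − 10^(82.0/10)) = 10·log₁₀(248900000) = 84.0 dB SPL.

84.0 dB SPL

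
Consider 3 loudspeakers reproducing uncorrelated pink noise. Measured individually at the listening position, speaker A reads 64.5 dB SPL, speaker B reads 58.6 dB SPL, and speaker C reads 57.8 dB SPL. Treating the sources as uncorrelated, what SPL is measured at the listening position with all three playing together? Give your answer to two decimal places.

Add the sources as powers (linear), then convert back to dB:
L_total = 10·log₁₀(10^(64.5/10) + 10^(58.6/10) + 10^(57.8/10)) = 10·log₁₀(4145000) = 66.18 dB SPL.

66.18 dB SPL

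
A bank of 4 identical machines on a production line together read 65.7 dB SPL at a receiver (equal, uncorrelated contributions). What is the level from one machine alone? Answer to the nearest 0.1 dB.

59.7 dB SPL

4 equal incoherent sources add 10·log₁₀(4) = 6.02 dB over one source.
L_one = 65.7 − 6.02 = 59.7 dB SPL.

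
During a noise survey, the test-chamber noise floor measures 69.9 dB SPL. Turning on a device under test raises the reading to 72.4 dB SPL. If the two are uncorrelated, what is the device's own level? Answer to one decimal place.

Background correction is a power subtraction:
L_src = 10·log₁₀(10^(72.4/10) − 10^(69.9/10)) = 10·log₁₀(7606000) = 68.8 dB SPL.

68.8 dB SPL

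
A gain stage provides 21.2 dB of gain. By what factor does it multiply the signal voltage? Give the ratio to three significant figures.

11.5

Voltage ratio = 10^(dB/20).
10^(21.2/20) = 10^(1.060) = 11.5.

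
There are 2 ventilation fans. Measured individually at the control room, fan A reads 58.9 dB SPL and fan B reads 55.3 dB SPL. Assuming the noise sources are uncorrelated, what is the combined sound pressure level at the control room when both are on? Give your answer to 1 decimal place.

Uncorrelated sources add in intensity (power), not in dB.
L_total = 10·log₁₀(10^(58.9/10) + 10^(55.3/10)) = 10·log₁₀(1115000) = 60.5 dB SPL.

60.5 dB SPL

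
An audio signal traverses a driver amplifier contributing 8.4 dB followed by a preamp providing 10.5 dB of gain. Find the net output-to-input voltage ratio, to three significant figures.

Net gain = 8.4 + 10.5 = 18.9 dB.
Voltage ratio = 10^(18.9/20) = 8.81.

8.81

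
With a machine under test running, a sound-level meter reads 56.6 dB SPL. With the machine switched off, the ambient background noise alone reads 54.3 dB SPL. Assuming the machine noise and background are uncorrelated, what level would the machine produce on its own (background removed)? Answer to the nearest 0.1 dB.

52.7 dB SPL

Remove the background by subtracting linear intensities:
L_src = 10·log₁₀(10^(56.6/10) − 10^(54.3/10)) = 10·log₁₀(187900) = 52.7 dB SPL.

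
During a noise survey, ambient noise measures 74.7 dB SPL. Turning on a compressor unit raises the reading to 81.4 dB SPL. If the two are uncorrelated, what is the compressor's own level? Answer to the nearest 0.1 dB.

80.4 dB SPL

Remove the background by subtracting linear intensities:
L_src = 10·log₁₀(10^(81.4/10) − 10^(74.7/10)) = 10·log₁₀(108500000) = 80.4 dB SPL.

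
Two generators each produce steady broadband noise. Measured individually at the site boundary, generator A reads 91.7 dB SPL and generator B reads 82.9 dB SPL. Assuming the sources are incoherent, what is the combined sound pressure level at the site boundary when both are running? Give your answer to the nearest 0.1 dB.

92.2 dB SPL

Incoherent sources sum as intensities:
L_total = 10·log₁₀(10^(91.7/10) + 10^(82.9/10)) = 10·log₁₀(1674000000) = 92.2 dB SPL.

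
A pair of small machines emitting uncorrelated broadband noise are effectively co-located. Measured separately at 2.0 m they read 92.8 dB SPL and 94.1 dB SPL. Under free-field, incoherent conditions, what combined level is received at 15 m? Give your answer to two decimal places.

Combined at 2.0 m: 10·log₁₀(10^(92.8/10)+10^(94.1/10)) = 96.509 dB SPL.
Then apply −20·log₁₀(15/2.0) = -17.501 dB → 79.01 dB SPL.

79.01 dB SPL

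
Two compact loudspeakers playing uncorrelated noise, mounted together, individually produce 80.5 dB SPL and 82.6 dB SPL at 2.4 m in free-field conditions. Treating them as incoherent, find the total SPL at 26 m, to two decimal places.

Combined at 2.4 m: 10·log₁₀(10^(80.5/10)+10^(82.6/10)) = 84.686 dB SPL.
Then apply −20·log₁₀(26/2.4) = -20.695 dB → 63.99 dB SPL.

63.99 dB SPL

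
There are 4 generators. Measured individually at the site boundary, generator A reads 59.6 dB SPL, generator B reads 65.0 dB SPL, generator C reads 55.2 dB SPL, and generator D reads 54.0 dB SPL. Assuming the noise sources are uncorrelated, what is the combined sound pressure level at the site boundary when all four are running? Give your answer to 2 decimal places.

66.68 dB SPL

Uncorrelated sources add in intensity (power), not in dB.
L_total = 10·log₁₀(10^(59.6/10) + 10^(65.0/10) + 10^(55.2/10) + 10^(54.0/10)) = 10·log₁₀(4657000) = 66.68 dB SPL.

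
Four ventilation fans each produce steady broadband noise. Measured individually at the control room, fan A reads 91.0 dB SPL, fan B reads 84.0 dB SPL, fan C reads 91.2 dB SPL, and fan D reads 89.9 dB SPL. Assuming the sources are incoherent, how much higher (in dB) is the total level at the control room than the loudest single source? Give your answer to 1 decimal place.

Add the sources as powers (linear), then convert back to dB:
L_total = 10·log₁₀(10^(91.0/10) + 10^(84.0/10) + 10^(91.2/10) + 10^(89.9/10)) = 95.80 dB SPL.
Excess over the loudest (91.2 dB): 95.80 − 91.2 = 4.6 dB.

4.6 dB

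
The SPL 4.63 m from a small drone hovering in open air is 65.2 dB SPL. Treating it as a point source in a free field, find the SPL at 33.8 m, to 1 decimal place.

47.9 dB SPL

Free-field point source: level drops by 20·log₁₀ of the distance ratio.
ΔL = −20·log₁₀(33.8/4.63) = -17.27 dB, so L₂ = 65.2 + (-17.27) = 47.9 dB SPL.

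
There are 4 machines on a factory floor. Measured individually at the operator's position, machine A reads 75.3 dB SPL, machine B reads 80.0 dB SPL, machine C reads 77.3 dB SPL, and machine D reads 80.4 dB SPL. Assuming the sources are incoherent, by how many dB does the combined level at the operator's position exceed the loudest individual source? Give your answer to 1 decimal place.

Uncorrelated sources add in intensity (power), not in dB.
L_total = 10·log₁₀(10^(75.3/10) + 10^(80.0/10) + 10^(77.3/10) + 10^(80.4/10)) = 84.73 dB SPL.
Excess over the loudest (80.4 dB): 84.73 − 80.4 = 4.3 dB.

4.3 dB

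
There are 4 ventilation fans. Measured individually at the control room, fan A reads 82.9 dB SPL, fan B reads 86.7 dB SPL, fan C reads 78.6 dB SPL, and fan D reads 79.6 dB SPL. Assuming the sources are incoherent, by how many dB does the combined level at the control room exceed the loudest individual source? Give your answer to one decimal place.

Uncorrelated sources add in intensity (power), not in dB.
L_total = 10·log₁₀(10^(82.9/10) + 10^(86.7/10) + 10^(78.6/10) + 10^(79.6/10)) = 89.17 dB SPL.
Excess over the loudest (86.7 dB): 89.17 − 86.7 = 2.5 dB.

2.5 dB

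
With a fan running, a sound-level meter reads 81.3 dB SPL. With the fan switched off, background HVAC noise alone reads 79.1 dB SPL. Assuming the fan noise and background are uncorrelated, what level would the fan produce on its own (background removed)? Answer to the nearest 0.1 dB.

Remove the background by subtracting linear intensities:
L_src = 10·log₁₀(10^(81.3/10) − 10^(79.1/10)) = 10·log₁₀(53610000) = 77.3 dB SPL.

77.3 dB SPL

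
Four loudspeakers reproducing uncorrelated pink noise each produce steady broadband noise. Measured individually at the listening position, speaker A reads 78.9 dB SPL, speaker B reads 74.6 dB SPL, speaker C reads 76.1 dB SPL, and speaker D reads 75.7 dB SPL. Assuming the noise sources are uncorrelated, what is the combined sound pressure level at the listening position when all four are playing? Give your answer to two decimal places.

Add the sources as powers (linear), then convert back to dB:
L_total = 10·log₁₀(10^(78.9/10) + 10^(74.6/10) + 10^(76.1/10) + 10^(75.7/10)) = 10·log₁₀(184400000) = 82.66 dB SPL.

82.66 dB SPL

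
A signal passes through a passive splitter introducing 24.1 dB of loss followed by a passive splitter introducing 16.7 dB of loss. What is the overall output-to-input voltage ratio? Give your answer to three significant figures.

0.00912

Net gain = (−24.1) + (−16.7) = -40.8 dB.
Voltage ratio = 10^(-40.8/20) = 0.00912.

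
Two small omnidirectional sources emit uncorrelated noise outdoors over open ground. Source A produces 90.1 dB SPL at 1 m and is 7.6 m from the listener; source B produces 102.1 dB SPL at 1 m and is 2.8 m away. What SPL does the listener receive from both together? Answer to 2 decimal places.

93.19 dB SPL

At the listener: L_A = 90.1 − 20·log₁₀(7.6) = 72.484 dB; L_B = 102.1 − 20·log₁₀(2.8) = 93.157 dB.
Combined: 10·log₁₀(10^(72.484/10)+10^(93.157/10)) = 93.19 dB SPL.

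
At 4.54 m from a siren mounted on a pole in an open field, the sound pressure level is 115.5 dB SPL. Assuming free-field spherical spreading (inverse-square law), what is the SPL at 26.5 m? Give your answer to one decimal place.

For a point source in a free field, ΔL = −20·log₁₀(d₂/d₁).
ΔL = −20·log₁₀(26.5/4.54) = -15.32 dB, so L₂ = 115.5 + (-15.32) = 100.2 dB SPL.

100.2 dB SPL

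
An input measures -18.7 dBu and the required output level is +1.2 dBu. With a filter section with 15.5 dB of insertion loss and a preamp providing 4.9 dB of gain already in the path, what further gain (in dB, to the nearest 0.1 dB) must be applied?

30.5 dB

The required make-up gain is the shortfall in the dB sum.
G = +1.2 − (-18.7) + 15.5 − 4.9 = 30.5 dB.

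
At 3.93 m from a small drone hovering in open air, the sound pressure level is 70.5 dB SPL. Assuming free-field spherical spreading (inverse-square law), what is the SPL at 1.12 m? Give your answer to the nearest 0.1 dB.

81.4 dB SPL

For a point source in a free field, ΔL = −20·log₁₀(d₂/d₁).
ΔL = −20·log₁₀(1.12/3.93) = 10.90 dB, so L₂ = 70.5 + (10.90) = 81.4 dB SPL.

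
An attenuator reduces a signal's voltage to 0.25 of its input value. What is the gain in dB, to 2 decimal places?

Voltage is an amplitude quantity, so gain = 20·log₁₀(V_out/V_in).
20·log₁₀(0.25) = -12.04 dB.

-12.04 dB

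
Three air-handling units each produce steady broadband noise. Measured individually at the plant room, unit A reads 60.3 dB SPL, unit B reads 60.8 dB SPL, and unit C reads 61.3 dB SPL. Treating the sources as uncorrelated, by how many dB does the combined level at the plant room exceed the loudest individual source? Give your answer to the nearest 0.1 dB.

4.3 dB

Uncorrelated sources add in intensity (power), not in dB.
L_total = 10·log₁₀(10^(60.3/10) + 10^(60.8/10) + 10^(61.3/10)) = 65.59 dB SPL.
Excess over the loudest (61.3 dB): 65.59 − 61.3 = 4.3 dB.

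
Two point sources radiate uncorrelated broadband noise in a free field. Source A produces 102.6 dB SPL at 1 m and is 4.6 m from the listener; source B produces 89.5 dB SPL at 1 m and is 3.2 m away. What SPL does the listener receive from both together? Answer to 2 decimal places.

89.76 dB SPL

At the listener: L_A = 102.6 − 20·log₁₀(4.6) = 89.345 dB; L_B = 89.5 − 20·log₁₀(3.2) = 79.397 dB.
Combined: 10·log₁₀(10^(89.345/10)+10^(79.397/10)) = 89.76 dB SPL.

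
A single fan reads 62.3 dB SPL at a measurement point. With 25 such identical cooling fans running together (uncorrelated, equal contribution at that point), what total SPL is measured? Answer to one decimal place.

76.3 dB SPL

25 equal incoherent sources raise the level by 10·log₁₀(25) = 13.98 dB.
L_total = 62.3 + 13.98 = 76.3 dB SPL.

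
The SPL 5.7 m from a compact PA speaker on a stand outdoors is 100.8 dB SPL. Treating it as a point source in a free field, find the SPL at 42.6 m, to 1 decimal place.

Free-field point source: level drops by 20·log₁₀ of the distance ratio.
ΔL = −20·log₁₀(42.6/5.7) = -17.47 dB, so L₂ = 100.8 + (-17.47) = 83.3 dB SPL.

83.3 dB SPL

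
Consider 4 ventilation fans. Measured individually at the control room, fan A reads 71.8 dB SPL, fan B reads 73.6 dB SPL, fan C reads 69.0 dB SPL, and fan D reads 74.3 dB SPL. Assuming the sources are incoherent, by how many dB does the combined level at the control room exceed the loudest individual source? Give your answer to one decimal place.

4.3 dB

Uncorrelated sources add in intensity (power), not in dB.
L_total = 10·log₁₀(10^(71.8/10) + 10^(73.6/10) + 10^(69.0/10) + 10^(74.3/10)) = 78.63 dB SPL.
Excess over the loudest (74.3 dB): 78.63 − 74.3 = 4.3 dB.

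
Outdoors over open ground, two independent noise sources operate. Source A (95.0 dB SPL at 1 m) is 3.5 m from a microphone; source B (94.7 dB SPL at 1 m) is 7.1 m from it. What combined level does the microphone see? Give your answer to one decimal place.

At the listener: L_A = 95.0 − 20·log₁₀(3.5) = 84.12 dB; L_B = 94.7 − 20·log₁₀(7.1) = 77.67 dB.
Combined: 10·log₁₀(10^(84.12/10)+10^(77.67/10)) = 85.0 dB SPL.

85.0 dB SPL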